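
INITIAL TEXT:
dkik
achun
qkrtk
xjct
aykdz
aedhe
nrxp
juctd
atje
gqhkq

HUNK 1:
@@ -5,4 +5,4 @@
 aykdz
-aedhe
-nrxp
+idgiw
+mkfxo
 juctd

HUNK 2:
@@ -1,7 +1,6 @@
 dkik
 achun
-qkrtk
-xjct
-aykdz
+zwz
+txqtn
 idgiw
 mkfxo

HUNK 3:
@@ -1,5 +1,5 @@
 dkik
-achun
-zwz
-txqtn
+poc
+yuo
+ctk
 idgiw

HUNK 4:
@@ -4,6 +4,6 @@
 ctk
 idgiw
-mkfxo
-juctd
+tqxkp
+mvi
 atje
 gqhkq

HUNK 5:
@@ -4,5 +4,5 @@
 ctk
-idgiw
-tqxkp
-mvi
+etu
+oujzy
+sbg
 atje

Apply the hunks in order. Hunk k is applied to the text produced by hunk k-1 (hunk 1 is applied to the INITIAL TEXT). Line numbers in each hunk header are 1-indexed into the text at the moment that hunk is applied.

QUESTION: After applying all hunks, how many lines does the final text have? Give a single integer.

Hunk 1: at line 5 remove [aedhe,nrxp] add [idgiw,mkfxo] -> 10 lines: dkik achun qkrtk xjct aykdz idgiw mkfxo juctd atje gqhkq
Hunk 2: at line 1 remove [qkrtk,xjct,aykdz] add [zwz,txqtn] -> 9 lines: dkik achun zwz txqtn idgiw mkfxo juctd atje gqhkq
Hunk 3: at line 1 remove [achun,zwz,txqtn] add [poc,yuo,ctk] -> 9 lines: dkik poc yuo ctk idgiw mkfxo juctd atje gqhkq
Hunk 4: at line 4 remove [mkfxo,juctd] add [tqxkp,mvi] -> 9 lines: dkik poc yuo ctk idgiw tqxkp mvi atje gqhkq
Hunk 5: at line 4 remove [idgiw,tqxkp,mvi] add [etu,oujzy,sbg] -> 9 lines: dkik poc yuo ctk etu oujzy sbg atje gqhkq
Final line count: 9

Answer: 9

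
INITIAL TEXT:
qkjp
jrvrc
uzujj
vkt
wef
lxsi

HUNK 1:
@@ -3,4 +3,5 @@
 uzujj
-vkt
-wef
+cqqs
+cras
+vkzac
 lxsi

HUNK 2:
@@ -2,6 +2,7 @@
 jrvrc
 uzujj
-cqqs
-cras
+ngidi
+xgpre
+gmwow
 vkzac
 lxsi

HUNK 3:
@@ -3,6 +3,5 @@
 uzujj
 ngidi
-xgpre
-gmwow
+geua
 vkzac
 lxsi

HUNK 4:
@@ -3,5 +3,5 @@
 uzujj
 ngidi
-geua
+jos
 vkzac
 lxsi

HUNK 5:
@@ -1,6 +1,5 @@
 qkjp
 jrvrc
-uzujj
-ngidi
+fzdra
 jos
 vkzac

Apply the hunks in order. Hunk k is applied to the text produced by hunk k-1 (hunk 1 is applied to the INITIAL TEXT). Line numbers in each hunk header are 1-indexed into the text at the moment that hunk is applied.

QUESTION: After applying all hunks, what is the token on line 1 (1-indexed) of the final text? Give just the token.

Hunk 1: at line 3 remove [vkt,wef] add [cqqs,cras,vkzac] -> 7 lines: qkjp jrvrc uzujj cqqs cras vkzac lxsi
Hunk 2: at line 2 remove [cqqs,cras] add [ngidi,xgpre,gmwow] -> 8 lines: qkjp jrvrc uzujj ngidi xgpre gmwow vkzac lxsi
Hunk 3: at line 3 remove [xgpre,gmwow] add [geua] -> 7 lines: qkjp jrvrc uzujj ngidi geua vkzac lxsi
Hunk 4: at line 3 remove [geua] add [jos] -> 7 lines: qkjp jrvrc uzujj ngidi jos vkzac lxsi
Hunk 5: at line 1 remove [uzujj,ngidi] add [fzdra] -> 6 lines: qkjp jrvrc fzdra jos vkzac lxsi
Final line 1: qkjp

Answer: qkjp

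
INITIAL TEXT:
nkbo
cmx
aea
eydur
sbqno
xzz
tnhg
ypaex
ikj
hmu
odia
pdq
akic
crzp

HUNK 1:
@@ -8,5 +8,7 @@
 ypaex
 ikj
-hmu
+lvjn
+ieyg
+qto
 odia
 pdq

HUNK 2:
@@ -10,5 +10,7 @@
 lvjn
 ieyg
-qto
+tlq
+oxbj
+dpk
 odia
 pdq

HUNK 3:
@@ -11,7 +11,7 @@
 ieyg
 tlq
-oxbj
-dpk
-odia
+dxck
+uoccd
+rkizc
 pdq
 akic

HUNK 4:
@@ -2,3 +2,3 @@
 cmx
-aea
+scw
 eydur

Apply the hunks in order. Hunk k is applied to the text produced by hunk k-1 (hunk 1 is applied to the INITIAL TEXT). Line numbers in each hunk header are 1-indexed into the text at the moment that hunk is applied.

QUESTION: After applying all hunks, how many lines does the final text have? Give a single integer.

Answer: 18

Derivation:
Hunk 1: at line 8 remove [hmu] add [lvjn,ieyg,qto] -> 16 lines: nkbo cmx aea eydur sbqno xzz tnhg ypaex ikj lvjn ieyg qto odia pdq akic crzp
Hunk 2: at line 10 remove [qto] add [tlq,oxbj,dpk] -> 18 lines: nkbo cmx aea eydur sbqno xzz tnhg ypaex ikj lvjn ieyg tlq oxbj dpk odia pdq akic crzp
Hunk 3: at line 11 remove [oxbj,dpk,odia] add [dxck,uoccd,rkizc] -> 18 lines: nkbo cmx aea eydur sbqno xzz tnhg ypaex ikj lvjn ieyg tlq dxck uoccd rkizc pdq akic crzp
Hunk 4: at line 2 remove [aea] add [scw] -> 18 lines: nkbo cmx scw eydur sbqno xzz tnhg ypaex ikj lvjn ieyg tlq dxck uoccd rkizc pdq akic crzp
Final line count: 18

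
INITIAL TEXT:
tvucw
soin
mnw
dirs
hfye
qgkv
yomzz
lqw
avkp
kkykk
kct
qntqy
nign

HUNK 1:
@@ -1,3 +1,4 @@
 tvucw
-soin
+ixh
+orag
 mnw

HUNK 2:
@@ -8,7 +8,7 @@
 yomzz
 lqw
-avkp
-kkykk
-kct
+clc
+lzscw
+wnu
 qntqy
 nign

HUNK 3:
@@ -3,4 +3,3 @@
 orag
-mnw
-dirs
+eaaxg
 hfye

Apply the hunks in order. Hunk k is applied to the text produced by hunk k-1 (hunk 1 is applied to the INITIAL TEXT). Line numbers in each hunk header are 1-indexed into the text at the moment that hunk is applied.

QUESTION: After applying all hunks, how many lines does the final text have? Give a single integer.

Answer: 13

Derivation:
Hunk 1: at line 1 remove [soin] add [ixh,orag] -> 14 lines: tvucw ixh orag mnw dirs hfye qgkv yomzz lqw avkp kkykk kct qntqy nign
Hunk 2: at line 8 remove [avkp,kkykk,kct] add [clc,lzscw,wnu] -> 14 lines: tvucw ixh orag mnw dirs hfye qgkv yomzz lqw clc lzscw wnu qntqy nign
Hunk 3: at line 3 remove [mnw,dirs] add [eaaxg] -> 13 lines: tvucw ixh orag eaaxg hfye qgkv yomzz lqw clc lzscw wnu qntqy nign
Final line count: 13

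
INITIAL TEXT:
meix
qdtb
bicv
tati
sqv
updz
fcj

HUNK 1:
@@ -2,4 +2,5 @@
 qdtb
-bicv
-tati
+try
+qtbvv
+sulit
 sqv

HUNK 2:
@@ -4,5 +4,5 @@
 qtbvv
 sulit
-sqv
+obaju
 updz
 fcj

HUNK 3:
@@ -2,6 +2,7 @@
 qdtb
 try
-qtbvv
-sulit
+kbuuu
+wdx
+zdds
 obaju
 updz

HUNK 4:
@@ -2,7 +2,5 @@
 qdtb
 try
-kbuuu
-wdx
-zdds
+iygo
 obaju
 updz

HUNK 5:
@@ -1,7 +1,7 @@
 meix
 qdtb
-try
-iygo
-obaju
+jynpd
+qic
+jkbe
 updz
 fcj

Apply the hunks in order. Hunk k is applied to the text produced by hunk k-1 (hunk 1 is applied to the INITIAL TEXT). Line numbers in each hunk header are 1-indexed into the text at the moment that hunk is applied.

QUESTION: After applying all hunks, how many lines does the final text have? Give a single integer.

Answer: 7

Derivation:
Hunk 1: at line 2 remove [bicv,tati] add [try,qtbvv,sulit] -> 8 lines: meix qdtb try qtbvv sulit sqv updz fcj
Hunk 2: at line 4 remove [sqv] add [obaju] -> 8 lines: meix qdtb try qtbvv sulit obaju updz fcj
Hunk 3: at line 2 remove [qtbvv,sulit] add [kbuuu,wdx,zdds] -> 9 lines: meix qdtb try kbuuu wdx zdds obaju updz fcj
Hunk 4: at line 2 remove [kbuuu,wdx,zdds] add [iygo] -> 7 lines: meix qdtb try iygo obaju updz fcj
Hunk 5: at line 1 remove [try,iygo,obaju] add [jynpd,qic,jkbe] -> 7 lines: meix qdtb jynpd qic jkbe updz fcj
Final line count: 7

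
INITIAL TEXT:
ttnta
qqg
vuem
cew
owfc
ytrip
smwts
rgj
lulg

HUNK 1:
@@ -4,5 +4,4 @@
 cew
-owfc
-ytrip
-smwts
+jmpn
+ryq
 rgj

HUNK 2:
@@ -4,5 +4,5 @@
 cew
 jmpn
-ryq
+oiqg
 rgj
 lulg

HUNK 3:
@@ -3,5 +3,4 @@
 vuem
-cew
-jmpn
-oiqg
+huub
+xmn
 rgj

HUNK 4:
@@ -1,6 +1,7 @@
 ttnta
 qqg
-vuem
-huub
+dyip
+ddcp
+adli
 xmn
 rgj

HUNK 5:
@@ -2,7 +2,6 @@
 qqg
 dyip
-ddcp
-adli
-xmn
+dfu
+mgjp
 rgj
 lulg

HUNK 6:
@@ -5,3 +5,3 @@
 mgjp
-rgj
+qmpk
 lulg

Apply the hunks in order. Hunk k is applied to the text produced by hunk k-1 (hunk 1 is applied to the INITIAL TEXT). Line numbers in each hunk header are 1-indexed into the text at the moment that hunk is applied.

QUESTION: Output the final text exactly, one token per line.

Hunk 1: at line 4 remove [owfc,ytrip,smwts] add [jmpn,ryq] -> 8 lines: ttnta qqg vuem cew jmpn ryq rgj lulg
Hunk 2: at line 4 remove [ryq] add [oiqg] -> 8 lines: ttnta qqg vuem cew jmpn oiqg rgj lulg
Hunk 3: at line 3 remove [cew,jmpn,oiqg] add [huub,xmn] -> 7 lines: ttnta qqg vuem huub xmn rgj lulg
Hunk 4: at line 1 remove [vuem,huub] add [dyip,ddcp,adli] -> 8 lines: ttnta qqg dyip ddcp adli xmn rgj lulg
Hunk 5: at line 2 remove [ddcp,adli,xmn] add [dfu,mgjp] -> 7 lines: ttnta qqg dyip dfu mgjp rgj lulg
Hunk 6: at line 5 remove [rgj] add [qmpk] -> 7 lines: ttnta qqg dyip dfu mgjp qmpk lulg

Answer: ttnta
qqg
dyip
dfu
mgjp
qmpk
lulg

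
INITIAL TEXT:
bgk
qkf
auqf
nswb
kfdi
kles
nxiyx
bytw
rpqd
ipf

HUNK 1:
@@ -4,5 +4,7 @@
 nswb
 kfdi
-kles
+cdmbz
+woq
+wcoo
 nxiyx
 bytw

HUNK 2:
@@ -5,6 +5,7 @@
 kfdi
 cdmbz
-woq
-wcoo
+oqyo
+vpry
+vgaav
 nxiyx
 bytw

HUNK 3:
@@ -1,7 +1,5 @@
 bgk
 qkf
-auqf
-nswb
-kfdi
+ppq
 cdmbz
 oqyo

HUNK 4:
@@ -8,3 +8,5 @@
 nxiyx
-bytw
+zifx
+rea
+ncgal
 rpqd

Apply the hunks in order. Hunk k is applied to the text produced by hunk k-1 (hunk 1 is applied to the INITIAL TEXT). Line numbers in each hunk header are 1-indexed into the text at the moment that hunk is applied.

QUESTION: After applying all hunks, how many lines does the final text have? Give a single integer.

Answer: 13

Derivation:
Hunk 1: at line 4 remove [kles] add [cdmbz,woq,wcoo] -> 12 lines: bgk qkf auqf nswb kfdi cdmbz woq wcoo nxiyx bytw rpqd ipf
Hunk 2: at line 5 remove [woq,wcoo] add [oqyo,vpry,vgaav] -> 13 lines: bgk qkf auqf nswb kfdi cdmbz oqyo vpry vgaav nxiyx bytw rpqd ipf
Hunk 3: at line 1 remove [auqf,nswb,kfdi] add [ppq] -> 11 lines: bgk qkf ppq cdmbz oqyo vpry vgaav nxiyx bytw rpqd ipf
Hunk 4: at line 8 remove [bytw] add [zifx,rea,ncgal] -> 13 lines: bgk qkf ppq cdmbz oqyo vpry vgaav nxiyx zifx rea ncgal rpqd ipf
Final line count: 13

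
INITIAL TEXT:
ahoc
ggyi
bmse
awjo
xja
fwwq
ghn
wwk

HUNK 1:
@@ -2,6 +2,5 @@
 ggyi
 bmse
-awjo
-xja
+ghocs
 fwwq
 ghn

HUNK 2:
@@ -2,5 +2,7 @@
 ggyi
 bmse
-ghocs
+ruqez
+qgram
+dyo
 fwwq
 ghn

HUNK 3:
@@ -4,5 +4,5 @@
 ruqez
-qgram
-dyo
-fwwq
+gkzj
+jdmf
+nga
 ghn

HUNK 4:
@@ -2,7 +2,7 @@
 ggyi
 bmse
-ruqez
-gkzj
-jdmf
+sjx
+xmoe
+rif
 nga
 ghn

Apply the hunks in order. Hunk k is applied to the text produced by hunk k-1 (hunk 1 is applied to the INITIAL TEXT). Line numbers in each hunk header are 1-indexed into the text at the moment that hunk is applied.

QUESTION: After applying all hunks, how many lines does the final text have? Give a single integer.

Hunk 1: at line 2 remove [awjo,xja] add [ghocs] -> 7 lines: ahoc ggyi bmse ghocs fwwq ghn wwk
Hunk 2: at line 2 remove [ghocs] add [ruqez,qgram,dyo] -> 9 lines: ahoc ggyi bmse ruqez qgram dyo fwwq ghn wwk
Hunk 3: at line 4 remove [qgram,dyo,fwwq] add [gkzj,jdmf,nga] -> 9 lines: ahoc ggyi bmse ruqez gkzj jdmf nga ghn wwk
Hunk 4: at line 2 remove [ruqez,gkzj,jdmf] add [sjx,xmoe,rif] -> 9 lines: ahoc ggyi bmse sjx xmoe rif nga ghn wwk
Final line count: 9

Answer: 9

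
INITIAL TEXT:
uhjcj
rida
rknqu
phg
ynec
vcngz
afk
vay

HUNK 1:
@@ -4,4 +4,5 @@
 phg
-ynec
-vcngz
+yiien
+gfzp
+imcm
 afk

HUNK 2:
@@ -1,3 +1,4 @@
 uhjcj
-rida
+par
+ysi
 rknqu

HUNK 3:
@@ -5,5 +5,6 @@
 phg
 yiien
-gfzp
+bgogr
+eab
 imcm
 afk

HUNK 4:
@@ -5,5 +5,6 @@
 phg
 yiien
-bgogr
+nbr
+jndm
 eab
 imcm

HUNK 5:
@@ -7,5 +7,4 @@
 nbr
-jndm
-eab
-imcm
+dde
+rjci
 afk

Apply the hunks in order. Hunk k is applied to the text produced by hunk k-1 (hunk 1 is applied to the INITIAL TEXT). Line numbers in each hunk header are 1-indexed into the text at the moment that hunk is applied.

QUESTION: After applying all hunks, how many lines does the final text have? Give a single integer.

Hunk 1: at line 4 remove [ynec,vcngz] add [yiien,gfzp,imcm] -> 9 lines: uhjcj rida rknqu phg yiien gfzp imcm afk vay
Hunk 2: at line 1 remove [rida] add [par,ysi] -> 10 lines: uhjcj par ysi rknqu phg yiien gfzp imcm afk vay
Hunk 3: at line 5 remove [gfzp] add [bgogr,eab] -> 11 lines: uhjcj par ysi rknqu phg yiien bgogr eab imcm afk vay
Hunk 4: at line 5 remove [bgogr] add [nbr,jndm] -> 12 lines: uhjcj par ysi rknqu phg yiien nbr jndm eab imcm afk vay
Hunk 5: at line 7 remove [jndm,eab,imcm] add [dde,rjci] -> 11 lines: uhjcj par ysi rknqu phg yiien nbr dde rjci afk vay
Final line count: 11

Answer: 11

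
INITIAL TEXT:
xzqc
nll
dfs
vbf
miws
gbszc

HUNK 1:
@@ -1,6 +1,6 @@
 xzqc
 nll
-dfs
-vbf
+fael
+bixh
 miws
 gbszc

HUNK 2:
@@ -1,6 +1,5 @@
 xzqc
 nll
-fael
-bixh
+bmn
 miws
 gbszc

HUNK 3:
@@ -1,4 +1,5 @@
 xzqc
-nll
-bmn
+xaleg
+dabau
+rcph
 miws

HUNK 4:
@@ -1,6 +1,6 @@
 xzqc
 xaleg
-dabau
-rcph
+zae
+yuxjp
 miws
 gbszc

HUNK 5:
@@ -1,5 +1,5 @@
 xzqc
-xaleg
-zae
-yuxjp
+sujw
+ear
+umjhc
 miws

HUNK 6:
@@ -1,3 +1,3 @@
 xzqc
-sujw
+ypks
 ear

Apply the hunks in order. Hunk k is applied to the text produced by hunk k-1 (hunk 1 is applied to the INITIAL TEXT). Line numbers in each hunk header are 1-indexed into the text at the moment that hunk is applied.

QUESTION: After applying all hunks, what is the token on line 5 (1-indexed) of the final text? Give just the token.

Answer: miws

Derivation:
Hunk 1: at line 1 remove [dfs,vbf] add [fael,bixh] -> 6 lines: xzqc nll fael bixh miws gbszc
Hunk 2: at line 1 remove [fael,bixh] add [bmn] -> 5 lines: xzqc nll bmn miws gbszc
Hunk 3: at line 1 remove [nll,bmn] add [xaleg,dabau,rcph] -> 6 lines: xzqc xaleg dabau rcph miws gbszc
Hunk 4: at line 1 remove [dabau,rcph] add [zae,yuxjp] -> 6 lines: xzqc xaleg zae yuxjp miws gbszc
Hunk 5: at line 1 remove [xaleg,zae,yuxjp] add [sujw,ear,umjhc] -> 6 lines: xzqc sujw ear umjhc miws gbszc
Hunk 6: at line 1 remove [sujw] add [ypks] -> 6 lines: xzqc ypks ear umjhc miws gbszc
Final line 5: miws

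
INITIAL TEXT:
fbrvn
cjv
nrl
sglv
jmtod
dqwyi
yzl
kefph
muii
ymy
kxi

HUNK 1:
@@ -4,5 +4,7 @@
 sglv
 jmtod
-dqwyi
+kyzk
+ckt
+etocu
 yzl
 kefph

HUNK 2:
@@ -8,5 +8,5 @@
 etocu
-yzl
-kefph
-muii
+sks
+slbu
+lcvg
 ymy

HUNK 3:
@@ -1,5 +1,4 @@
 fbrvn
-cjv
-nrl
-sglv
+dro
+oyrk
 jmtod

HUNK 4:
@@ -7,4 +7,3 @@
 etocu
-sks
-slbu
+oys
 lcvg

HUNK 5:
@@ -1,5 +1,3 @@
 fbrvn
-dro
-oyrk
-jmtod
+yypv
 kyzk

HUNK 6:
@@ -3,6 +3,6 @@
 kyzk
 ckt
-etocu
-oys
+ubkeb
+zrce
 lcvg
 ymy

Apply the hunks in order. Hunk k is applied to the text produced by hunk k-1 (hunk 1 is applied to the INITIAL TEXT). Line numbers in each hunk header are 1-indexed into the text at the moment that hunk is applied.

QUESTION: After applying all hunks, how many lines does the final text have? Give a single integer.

Hunk 1: at line 4 remove [dqwyi] add [kyzk,ckt,etocu] -> 13 lines: fbrvn cjv nrl sglv jmtod kyzk ckt etocu yzl kefph muii ymy kxi
Hunk 2: at line 8 remove [yzl,kefph,muii] add [sks,slbu,lcvg] -> 13 lines: fbrvn cjv nrl sglv jmtod kyzk ckt etocu sks slbu lcvg ymy kxi
Hunk 3: at line 1 remove [cjv,nrl,sglv] add [dro,oyrk] -> 12 lines: fbrvn dro oyrk jmtod kyzk ckt etocu sks slbu lcvg ymy kxi
Hunk 4: at line 7 remove [sks,slbu] add [oys] -> 11 lines: fbrvn dro oyrk jmtod kyzk ckt etocu oys lcvg ymy kxi
Hunk 5: at line 1 remove [dro,oyrk,jmtod] add [yypv] -> 9 lines: fbrvn yypv kyzk ckt etocu oys lcvg ymy kxi
Hunk 6: at line 3 remove [etocu,oys] add [ubkeb,zrce] -> 9 lines: fbrvn yypv kyzk ckt ubkeb zrce lcvg ymy kxi
Final line count: 9

Answer: 9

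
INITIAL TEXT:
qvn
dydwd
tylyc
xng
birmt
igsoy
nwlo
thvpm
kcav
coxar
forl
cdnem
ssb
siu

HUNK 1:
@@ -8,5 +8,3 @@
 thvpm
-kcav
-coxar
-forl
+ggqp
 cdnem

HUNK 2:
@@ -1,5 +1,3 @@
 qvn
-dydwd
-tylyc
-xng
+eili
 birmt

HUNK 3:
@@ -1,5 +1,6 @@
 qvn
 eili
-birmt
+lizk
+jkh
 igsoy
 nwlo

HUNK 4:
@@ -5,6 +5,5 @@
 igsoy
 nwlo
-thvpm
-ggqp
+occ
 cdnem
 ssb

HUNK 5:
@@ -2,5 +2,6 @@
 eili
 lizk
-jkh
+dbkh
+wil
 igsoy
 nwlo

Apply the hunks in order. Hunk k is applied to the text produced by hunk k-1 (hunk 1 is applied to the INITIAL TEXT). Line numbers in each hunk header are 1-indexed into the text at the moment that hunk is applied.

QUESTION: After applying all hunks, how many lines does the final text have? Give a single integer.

Answer: 11

Derivation:
Hunk 1: at line 8 remove [kcav,coxar,forl] add [ggqp] -> 12 lines: qvn dydwd tylyc xng birmt igsoy nwlo thvpm ggqp cdnem ssb siu
Hunk 2: at line 1 remove [dydwd,tylyc,xng] add [eili] -> 10 lines: qvn eili birmt igsoy nwlo thvpm ggqp cdnem ssb siu
Hunk 3: at line 1 remove [birmt] add [lizk,jkh] -> 11 lines: qvn eili lizk jkh igsoy nwlo thvpm ggqp cdnem ssb siu
Hunk 4: at line 5 remove [thvpm,ggqp] add [occ] -> 10 lines: qvn eili lizk jkh igsoy nwlo occ cdnem ssb siu
Hunk 5: at line 2 remove [jkh] add [dbkh,wil] -> 11 lines: qvn eili lizk dbkh wil igsoy nwlo occ cdnem ssb siu
Final line count: 11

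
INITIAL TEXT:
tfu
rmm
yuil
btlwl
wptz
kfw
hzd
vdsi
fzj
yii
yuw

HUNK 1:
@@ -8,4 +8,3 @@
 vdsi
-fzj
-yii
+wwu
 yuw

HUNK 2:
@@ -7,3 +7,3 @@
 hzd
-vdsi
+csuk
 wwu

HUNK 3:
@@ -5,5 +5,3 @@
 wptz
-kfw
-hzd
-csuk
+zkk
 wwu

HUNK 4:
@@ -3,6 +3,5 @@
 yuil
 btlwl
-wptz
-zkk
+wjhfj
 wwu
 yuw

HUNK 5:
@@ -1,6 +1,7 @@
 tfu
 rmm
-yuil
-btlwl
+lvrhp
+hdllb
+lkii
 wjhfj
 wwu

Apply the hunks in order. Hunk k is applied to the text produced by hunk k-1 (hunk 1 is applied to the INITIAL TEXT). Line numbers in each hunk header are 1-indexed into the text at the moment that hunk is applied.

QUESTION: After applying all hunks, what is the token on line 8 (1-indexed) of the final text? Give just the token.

Hunk 1: at line 8 remove [fzj,yii] add [wwu] -> 10 lines: tfu rmm yuil btlwl wptz kfw hzd vdsi wwu yuw
Hunk 2: at line 7 remove [vdsi] add [csuk] -> 10 lines: tfu rmm yuil btlwl wptz kfw hzd csuk wwu yuw
Hunk 3: at line 5 remove [kfw,hzd,csuk] add [zkk] -> 8 lines: tfu rmm yuil btlwl wptz zkk wwu yuw
Hunk 4: at line 3 remove [wptz,zkk] add [wjhfj] -> 7 lines: tfu rmm yuil btlwl wjhfj wwu yuw
Hunk 5: at line 1 remove [yuil,btlwl] add [lvrhp,hdllb,lkii] -> 8 lines: tfu rmm lvrhp hdllb lkii wjhfj wwu yuw
Final line 8: yuw

Answer: yuw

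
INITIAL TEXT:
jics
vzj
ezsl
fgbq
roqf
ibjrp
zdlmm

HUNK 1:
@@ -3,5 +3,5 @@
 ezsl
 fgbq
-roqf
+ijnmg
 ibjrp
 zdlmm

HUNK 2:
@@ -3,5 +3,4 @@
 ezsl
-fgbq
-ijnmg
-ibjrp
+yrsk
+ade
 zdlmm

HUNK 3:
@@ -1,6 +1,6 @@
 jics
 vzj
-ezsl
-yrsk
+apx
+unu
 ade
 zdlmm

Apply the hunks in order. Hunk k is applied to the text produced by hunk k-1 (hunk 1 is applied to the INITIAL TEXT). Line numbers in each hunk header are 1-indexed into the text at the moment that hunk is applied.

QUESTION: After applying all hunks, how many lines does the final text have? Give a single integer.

Hunk 1: at line 3 remove [roqf] add [ijnmg] -> 7 lines: jics vzj ezsl fgbq ijnmg ibjrp zdlmm
Hunk 2: at line 3 remove [fgbq,ijnmg,ibjrp] add [yrsk,ade] -> 6 lines: jics vzj ezsl yrsk ade zdlmm
Hunk 3: at line 1 remove [ezsl,yrsk] add [apx,unu] -> 6 lines: jics vzj apx unu ade zdlmm
Final line count: 6

Answer: 6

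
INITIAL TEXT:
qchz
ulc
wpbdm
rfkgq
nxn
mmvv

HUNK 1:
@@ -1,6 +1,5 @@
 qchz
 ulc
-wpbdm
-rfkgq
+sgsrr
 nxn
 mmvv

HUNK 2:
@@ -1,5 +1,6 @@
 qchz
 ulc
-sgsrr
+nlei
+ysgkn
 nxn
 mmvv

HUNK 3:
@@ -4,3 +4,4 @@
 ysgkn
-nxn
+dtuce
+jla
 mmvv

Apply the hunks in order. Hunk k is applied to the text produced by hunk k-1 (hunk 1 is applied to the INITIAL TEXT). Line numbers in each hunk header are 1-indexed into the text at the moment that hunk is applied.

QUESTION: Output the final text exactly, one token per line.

Answer: qchz
ulc
nlei
ysgkn
dtuce
jla
mmvv

Derivation:
Hunk 1: at line 1 remove [wpbdm,rfkgq] add [sgsrr] -> 5 lines: qchz ulc sgsrr nxn mmvv
Hunk 2: at line 1 remove [sgsrr] add [nlei,ysgkn] -> 6 lines: qchz ulc nlei ysgkn nxn mmvv
Hunk 3: at line 4 remove [nxn] add [dtuce,jla] -> 7 lines: qchz ulc nlei ysgkn dtuce jla mmvv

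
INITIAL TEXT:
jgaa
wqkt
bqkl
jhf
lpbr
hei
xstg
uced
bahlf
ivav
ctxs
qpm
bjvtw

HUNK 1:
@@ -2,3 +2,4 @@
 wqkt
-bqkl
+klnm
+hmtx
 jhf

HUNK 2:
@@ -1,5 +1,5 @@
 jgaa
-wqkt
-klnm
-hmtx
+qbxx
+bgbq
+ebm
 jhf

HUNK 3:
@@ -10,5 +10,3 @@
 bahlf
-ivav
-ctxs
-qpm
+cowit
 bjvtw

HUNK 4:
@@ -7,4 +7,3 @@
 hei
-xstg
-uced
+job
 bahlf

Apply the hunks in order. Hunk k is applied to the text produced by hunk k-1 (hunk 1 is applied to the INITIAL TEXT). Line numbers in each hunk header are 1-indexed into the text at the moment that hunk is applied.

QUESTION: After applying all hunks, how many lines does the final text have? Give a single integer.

Hunk 1: at line 2 remove [bqkl] add [klnm,hmtx] -> 14 lines: jgaa wqkt klnm hmtx jhf lpbr hei xstg uced bahlf ivav ctxs qpm bjvtw
Hunk 2: at line 1 remove [wqkt,klnm,hmtx] add [qbxx,bgbq,ebm] -> 14 lines: jgaa qbxx bgbq ebm jhf lpbr hei xstg uced bahlf ivav ctxs qpm bjvtw
Hunk 3: at line 10 remove [ivav,ctxs,qpm] add [cowit] -> 12 lines: jgaa qbxx bgbq ebm jhf lpbr hei xstg uced bahlf cowit bjvtw
Hunk 4: at line 7 remove [xstg,uced] add [job] -> 11 lines: jgaa qbxx bgbq ebm jhf lpbr hei job bahlf cowit bjvtw
Final line count: 11

Answer: 11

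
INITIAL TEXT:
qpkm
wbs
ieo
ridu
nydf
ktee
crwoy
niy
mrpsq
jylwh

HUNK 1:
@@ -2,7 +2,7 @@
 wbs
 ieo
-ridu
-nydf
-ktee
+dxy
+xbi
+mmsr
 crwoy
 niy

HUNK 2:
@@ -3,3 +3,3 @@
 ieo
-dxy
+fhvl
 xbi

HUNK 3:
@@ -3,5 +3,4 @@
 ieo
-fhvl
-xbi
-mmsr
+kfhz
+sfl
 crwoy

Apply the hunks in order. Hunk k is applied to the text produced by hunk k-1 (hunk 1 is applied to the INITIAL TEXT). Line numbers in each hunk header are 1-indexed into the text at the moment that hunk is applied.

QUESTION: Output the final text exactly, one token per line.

Answer: qpkm
wbs
ieo
kfhz
sfl
crwoy
niy
mrpsq
jylwh

Derivation:
Hunk 1: at line 2 remove [ridu,nydf,ktee] add [dxy,xbi,mmsr] -> 10 lines: qpkm wbs ieo dxy xbi mmsr crwoy niy mrpsq jylwh
Hunk 2: at line 3 remove [dxy] add [fhvl] -> 10 lines: qpkm wbs ieo fhvl xbi mmsr crwoy niy mrpsq jylwh
Hunk 3: at line 3 remove [fhvl,xbi,mmsr] add [kfhz,sfl] -> 9 lines: qpkm wbs ieo kfhz sfl crwoy niy mrpsq jylwh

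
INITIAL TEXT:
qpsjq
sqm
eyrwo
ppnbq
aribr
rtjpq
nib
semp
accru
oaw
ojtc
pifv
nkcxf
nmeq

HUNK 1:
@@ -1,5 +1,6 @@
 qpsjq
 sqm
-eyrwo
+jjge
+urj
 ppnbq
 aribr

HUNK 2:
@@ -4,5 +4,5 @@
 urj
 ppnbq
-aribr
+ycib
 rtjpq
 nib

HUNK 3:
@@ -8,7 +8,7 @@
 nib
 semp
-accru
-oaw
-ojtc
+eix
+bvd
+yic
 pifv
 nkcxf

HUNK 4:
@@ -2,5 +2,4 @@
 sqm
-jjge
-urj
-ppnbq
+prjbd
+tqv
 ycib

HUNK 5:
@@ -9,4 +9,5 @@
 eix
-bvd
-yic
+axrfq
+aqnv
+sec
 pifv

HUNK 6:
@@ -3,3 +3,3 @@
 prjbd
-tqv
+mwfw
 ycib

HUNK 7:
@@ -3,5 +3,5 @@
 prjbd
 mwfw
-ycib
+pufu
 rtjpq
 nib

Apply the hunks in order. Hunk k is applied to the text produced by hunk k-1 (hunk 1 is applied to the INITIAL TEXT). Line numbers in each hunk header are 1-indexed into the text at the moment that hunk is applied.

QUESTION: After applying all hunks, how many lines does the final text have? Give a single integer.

Answer: 15

Derivation:
Hunk 1: at line 1 remove [eyrwo] add [jjge,urj] -> 15 lines: qpsjq sqm jjge urj ppnbq aribr rtjpq nib semp accru oaw ojtc pifv nkcxf nmeq
Hunk 2: at line 4 remove [aribr] add [ycib] -> 15 lines: qpsjq sqm jjge urj ppnbq ycib rtjpq nib semp accru oaw ojtc pifv nkcxf nmeq
Hunk 3: at line 8 remove [accru,oaw,ojtc] add [eix,bvd,yic] -> 15 lines: qpsjq sqm jjge urj ppnbq ycib rtjpq nib semp eix bvd yic pifv nkcxf nmeq
Hunk 4: at line 2 remove [jjge,urj,ppnbq] add [prjbd,tqv] -> 14 lines: qpsjq sqm prjbd tqv ycib rtjpq nib semp eix bvd yic pifv nkcxf nmeq
Hunk 5: at line 9 remove [bvd,yic] add [axrfq,aqnv,sec] -> 15 lines: qpsjq sqm prjbd tqv ycib rtjpq nib semp eix axrfq aqnv sec pifv nkcxf nmeq
Hunk 6: at line 3 remove [tqv] add [mwfw] -> 15 lines: qpsjq sqm prjbd mwfw ycib rtjpq nib semp eix axrfq aqnv sec pifv nkcxf nmeq
Hunk 7: at line 3 remove [ycib] add [pufu] -> 15 lines: qpsjq sqm prjbd mwfw pufu rtjpq nib semp eix axrfq aqnv sec pifv nkcxf nmeq
Final line count: 15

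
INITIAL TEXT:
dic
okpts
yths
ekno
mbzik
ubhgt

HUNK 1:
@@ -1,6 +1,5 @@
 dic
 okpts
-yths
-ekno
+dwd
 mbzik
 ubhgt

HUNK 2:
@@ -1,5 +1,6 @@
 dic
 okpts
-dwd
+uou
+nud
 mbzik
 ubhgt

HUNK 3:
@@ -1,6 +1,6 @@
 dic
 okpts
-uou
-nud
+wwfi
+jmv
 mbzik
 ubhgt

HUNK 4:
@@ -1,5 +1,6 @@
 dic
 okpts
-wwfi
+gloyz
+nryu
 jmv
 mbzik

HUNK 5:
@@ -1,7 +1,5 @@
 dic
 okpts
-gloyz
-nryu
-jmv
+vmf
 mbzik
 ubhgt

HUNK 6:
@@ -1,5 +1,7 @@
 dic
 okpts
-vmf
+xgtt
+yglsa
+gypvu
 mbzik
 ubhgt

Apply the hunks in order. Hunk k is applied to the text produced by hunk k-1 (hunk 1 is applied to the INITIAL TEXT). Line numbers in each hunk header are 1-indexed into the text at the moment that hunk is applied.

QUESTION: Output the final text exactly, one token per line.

Hunk 1: at line 1 remove [yths,ekno] add [dwd] -> 5 lines: dic okpts dwd mbzik ubhgt
Hunk 2: at line 1 remove [dwd] add [uou,nud] -> 6 lines: dic okpts uou nud mbzik ubhgt
Hunk 3: at line 1 remove [uou,nud] add [wwfi,jmv] -> 6 lines: dic okpts wwfi jmv mbzik ubhgt
Hunk 4: at line 1 remove [wwfi] add [gloyz,nryu] -> 7 lines: dic okpts gloyz nryu jmv mbzik ubhgt
Hunk 5: at line 1 remove [gloyz,nryu,jmv] add [vmf] -> 5 lines: dic okpts vmf mbzik ubhgt
Hunk 6: at line 1 remove [vmf] add [xgtt,yglsa,gypvu] -> 7 lines: dic okpts xgtt yglsa gypvu mbzik ubhgt

Answer: dic
okpts
xgtt
yglsa
gypvu
mbzik
ubhgt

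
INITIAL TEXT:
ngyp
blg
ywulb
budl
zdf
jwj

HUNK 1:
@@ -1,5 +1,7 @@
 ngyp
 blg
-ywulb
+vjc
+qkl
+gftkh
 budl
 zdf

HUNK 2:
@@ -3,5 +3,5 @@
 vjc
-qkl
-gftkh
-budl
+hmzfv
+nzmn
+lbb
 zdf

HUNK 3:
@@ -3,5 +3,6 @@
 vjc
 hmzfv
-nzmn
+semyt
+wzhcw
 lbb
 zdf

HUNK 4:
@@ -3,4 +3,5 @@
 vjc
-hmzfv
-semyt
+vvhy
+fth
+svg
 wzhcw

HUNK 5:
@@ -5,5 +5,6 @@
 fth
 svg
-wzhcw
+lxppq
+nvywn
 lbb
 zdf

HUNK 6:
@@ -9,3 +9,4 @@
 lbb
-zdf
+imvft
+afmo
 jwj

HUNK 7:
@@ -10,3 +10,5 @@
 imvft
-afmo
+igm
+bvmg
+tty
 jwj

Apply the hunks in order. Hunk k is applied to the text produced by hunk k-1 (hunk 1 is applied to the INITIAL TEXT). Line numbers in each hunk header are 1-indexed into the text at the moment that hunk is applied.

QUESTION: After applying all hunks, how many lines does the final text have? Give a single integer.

Answer: 14

Derivation:
Hunk 1: at line 1 remove [ywulb] add [vjc,qkl,gftkh] -> 8 lines: ngyp blg vjc qkl gftkh budl zdf jwj
Hunk 2: at line 3 remove [qkl,gftkh,budl] add [hmzfv,nzmn,lbb] -> 8 lines: ngyp blg vjc hmzfv nzmn lbb zdf jwj
Hunk 3: at line 3 remove [nzmn] add [semyt,wzhcw] -> 9 lines: ngyp blg vjc hmzfv semyt wzhcw lbb zdf jwj
Hunk 4: at line 3 remove [hmzfv,semyt] add [vvhy,fth,svg] -> 10 lines: ngyp blg vjc vvhy fth svg wzhcw lbb zdf jwj
Hunk 5: at line 5 remove [wzhcw] add [lxppq,nvywn] -> 11 lines: ngyp blg vjc vvhy fth svg lxppq nvywn lbb zdf jwj
Hunk 6: at line 9 remove [zdf] add [imvft,afmo] -> 12 lines: ngyp blg vjc vvhy fth svg lxppq nvywn lbb imvft afmo jwj
Hunk 7: at line 10 remove [afmo] add [igm,bvmg,tty] -> 14 lines: ngyp blg vjc vvhy fth svg lxppq nvywn lbb imvft igm bvmg tty jwj
Final line count: 14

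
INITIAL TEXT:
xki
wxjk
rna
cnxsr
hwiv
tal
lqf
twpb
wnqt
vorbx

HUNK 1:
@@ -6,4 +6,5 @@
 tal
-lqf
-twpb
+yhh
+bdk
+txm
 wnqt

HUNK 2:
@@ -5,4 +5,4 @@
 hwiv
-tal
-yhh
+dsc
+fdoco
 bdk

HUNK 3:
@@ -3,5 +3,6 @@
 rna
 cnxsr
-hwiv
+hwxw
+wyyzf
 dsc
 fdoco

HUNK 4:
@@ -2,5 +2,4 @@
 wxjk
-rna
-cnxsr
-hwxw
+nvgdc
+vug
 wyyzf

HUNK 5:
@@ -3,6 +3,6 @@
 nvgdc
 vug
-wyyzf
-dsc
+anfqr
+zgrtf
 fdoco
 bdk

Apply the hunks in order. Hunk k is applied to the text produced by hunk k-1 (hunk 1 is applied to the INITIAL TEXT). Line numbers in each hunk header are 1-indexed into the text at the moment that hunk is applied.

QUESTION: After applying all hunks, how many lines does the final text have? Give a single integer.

Hunk 1: at line 6 remove [lqf,twpb] add [yhh,bdk,txm] -> 11 lines: xki wxjk rna cnxsr hwiv tal yhh bdk txm wnqt vorbx
Hunk 2: at line 5 remove [tal,yhh] add [dsc,fdoco] -> 11 lines: xki wxjk rna cnxsr hwiv dsc fdoco bdk txm wnqt vorbx
Hunk 3: at line 3 remove [hwiv] add [hwxw,wyyzf] -> 12 lines: xki wxjk rna cnxsr hwxw wyyzf dsc fdoco bdk txm wnqt vorbx
Hunk 4: at line 2 remove [rna,cnxsr,hwxw] add [nvgdc,vug] -> 11 lines: xki wxjk nvgdc vug wyyzf dsc fdoco bdk txm wnqt vorbx
Hunk 5: at line 3 remove [wyyzf,dsc] add [anfqr,zgrtf] -> 11 lines: xki wxjk nvgdc vug anfqr zgrtf fdoco bdk txm wnqt vorbx
Final line count: 11

Answer: 11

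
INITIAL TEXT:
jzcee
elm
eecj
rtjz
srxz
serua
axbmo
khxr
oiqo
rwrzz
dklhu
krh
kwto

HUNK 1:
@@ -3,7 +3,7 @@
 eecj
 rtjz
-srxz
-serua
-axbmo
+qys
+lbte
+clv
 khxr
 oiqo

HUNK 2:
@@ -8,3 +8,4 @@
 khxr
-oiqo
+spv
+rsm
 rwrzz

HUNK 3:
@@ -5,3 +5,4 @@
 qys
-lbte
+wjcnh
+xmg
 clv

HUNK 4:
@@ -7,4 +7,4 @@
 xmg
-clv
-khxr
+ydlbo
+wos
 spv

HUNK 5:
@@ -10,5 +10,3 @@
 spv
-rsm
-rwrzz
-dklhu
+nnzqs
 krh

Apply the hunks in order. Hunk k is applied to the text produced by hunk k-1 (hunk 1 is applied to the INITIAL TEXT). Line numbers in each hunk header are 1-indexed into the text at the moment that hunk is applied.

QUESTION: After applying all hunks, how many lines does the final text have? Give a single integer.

Answer: 13

Derivation:
Hunk 1: at line 3 remove [srxz,serua,axbmo] add [qys,lbte,clv] -> 13 lines: jzcee elm eecj rtjz qys lbte clv khxr oiqo rwrzz dklhu krh kwto
Hunk 2: at line 8 remove [oiqo] add [spv,rsm] -> 14 lines: jzcee elm eecj rtjz qys lbte clv khxr spv rsm rwrzz dklhu krh kwto
Hunk 3: at line 5 remove [lbte] add [wjcnh,xmg] -> 15 lines: jzcee elm eecj rtjz qys wjcnh xmg clv khxr spv rsm rwrzz dklhu krh kwto
Hunk 4: at line 7 remove [clv,khxr] add [ydlbo,wos] -> 15 lines: jzcee elm eecj rtjz qys wjcnh xmg ydlbo wos spv rsm rwrzz dklhu krh kwto
Hunk 5: at line 10 remove [rsm,rwrzz,dklhu] add [nnzqs] -> 13 lines: jzcee elm eecj rtjz qys wjcnh xmg ydlbo wos spv nnzqs krh kwto
Final line count: 13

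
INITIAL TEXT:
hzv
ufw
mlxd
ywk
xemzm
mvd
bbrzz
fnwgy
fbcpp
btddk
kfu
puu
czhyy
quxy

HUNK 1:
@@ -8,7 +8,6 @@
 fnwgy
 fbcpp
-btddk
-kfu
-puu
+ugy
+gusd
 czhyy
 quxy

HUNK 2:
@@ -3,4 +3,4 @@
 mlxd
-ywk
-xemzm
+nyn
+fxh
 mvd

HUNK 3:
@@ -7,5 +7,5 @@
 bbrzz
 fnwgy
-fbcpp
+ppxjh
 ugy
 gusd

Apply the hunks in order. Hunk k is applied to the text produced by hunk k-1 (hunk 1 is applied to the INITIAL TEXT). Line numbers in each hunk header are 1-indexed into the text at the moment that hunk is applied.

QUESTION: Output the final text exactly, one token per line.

Hunk 1: at line 8 remove [btddk,kfu,puu] add [ugy,gusd] -> 13 lines: hzv ufw mlxd ywk xemzm mvd bbrzz fnwgy fbcpp ugy gusd czhyy quxy
Hunk 2: at line 3 remove [ywk,xemzm] add [nyn,fxh] -> 13 lines: hzv ufw mlxd nyn fxh mvd bbrzz fnwgy fbcpp ugy gusd czhyy quxy
Hunk 3: at line 7 remove [fbcpp] add [ppxjh] -> 13 lines: hzv ufw mlxd nyn fxh mvd bbrzz fnwgy ppxjh ugy gusd czhyy quxy

Answer: hzv
ufw
mlxd
nyn
fxh
mvd
bbrzz
fnwgy
ppxjh
ugy
gusd
czhyy
quxy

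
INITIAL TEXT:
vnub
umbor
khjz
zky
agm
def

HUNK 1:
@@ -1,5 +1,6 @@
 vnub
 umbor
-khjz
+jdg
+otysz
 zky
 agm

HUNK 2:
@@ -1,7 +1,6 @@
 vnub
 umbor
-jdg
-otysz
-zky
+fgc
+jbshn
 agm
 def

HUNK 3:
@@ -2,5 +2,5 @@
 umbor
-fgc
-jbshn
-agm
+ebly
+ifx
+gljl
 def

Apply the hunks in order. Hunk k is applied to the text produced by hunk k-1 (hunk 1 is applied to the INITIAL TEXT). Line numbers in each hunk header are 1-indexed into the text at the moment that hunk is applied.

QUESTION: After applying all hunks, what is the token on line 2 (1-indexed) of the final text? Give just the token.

Hunk 1: at line 1 remove [khjz] add [jdg,otysz] -> 7 lines: vnub umbor jdg otysz zky agm def
Hunk 2: at line 1 remove [jdg,otysz,zky] add [fgc,jbshn] -> 6 lines: vnub umbor fgc jbshn agm def
Hunk 3: at line 2 remove [fgc,jbshn,agm] add [ebly,ifx,gljl] -> 6 lines: vnub umbor ebly ifx gljl def
Final line 2: umbor

Answer: umbor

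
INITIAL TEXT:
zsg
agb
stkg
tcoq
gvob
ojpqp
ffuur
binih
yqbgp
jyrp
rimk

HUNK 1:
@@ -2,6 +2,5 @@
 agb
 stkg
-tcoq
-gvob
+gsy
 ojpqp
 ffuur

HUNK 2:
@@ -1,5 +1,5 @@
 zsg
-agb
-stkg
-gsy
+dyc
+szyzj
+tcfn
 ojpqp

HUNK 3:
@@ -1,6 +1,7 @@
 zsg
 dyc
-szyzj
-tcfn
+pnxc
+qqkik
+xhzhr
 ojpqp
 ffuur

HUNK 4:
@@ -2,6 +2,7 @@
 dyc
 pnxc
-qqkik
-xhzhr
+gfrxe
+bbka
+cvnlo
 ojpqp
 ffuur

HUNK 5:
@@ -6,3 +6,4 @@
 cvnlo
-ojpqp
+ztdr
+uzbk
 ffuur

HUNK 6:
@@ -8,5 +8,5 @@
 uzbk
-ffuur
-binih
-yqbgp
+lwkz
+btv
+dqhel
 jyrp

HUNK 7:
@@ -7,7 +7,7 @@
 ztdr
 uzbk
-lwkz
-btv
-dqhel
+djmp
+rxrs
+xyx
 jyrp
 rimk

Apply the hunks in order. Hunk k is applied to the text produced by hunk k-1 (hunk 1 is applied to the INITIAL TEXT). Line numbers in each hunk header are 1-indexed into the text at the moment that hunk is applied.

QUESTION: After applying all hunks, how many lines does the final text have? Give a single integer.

Hunk 1: at line 2 remove [tcoq,gvob] add [gsy] -> 10 lines: zsg agb stkg gsy ojpqp ffuur binih yqbgp jyrp rimk
Hunk 2: at line 1 remove [agb,stkg,gsy] add [dyc,szyzj,tcfn] -> 10 lines: zsg dyc szyzj tcfn ojpqp ffuur binih yqbgp jyrp rimk
Hunk 3: at line 1 remove [szyzj,tcfn] add [pnxc,qqkik,xhzhr] -> 11 lines: zsg dyc pnxc qqkik xhzhr ojpqp ffuur binih yqbgp jyrp rimk
Hunk 4: at line 2 remove [qqkik,xhzhr] add [gfrxe,bbka,cvnlo] -> 12 lines: zsg dyc pnxc gfrxe bbka cvnlo ojpqp ffuur binih yqbgp jyrp rimk
Hunk 5: at line 6 remove [ojpqp] add [ztdr,uzbk] -> 13 lines: zsg dyc pnxc gfrxe bbka cvnlo ztdr uzbk ffuur binih yqbgp jyrp rimk
Hunk 6: at line 8 remove [ffuur,binih,yqbgp] add [lwkz,btv,dqhel] -> 13 lines: zsg dyc pnxc gfrxe bbka cvnlo ztdr uzbk lwkz btv dqhel jyrp rimk
Hunk 7: at line 7 remove [lwkz,btv,dqhel] add [djmp,rxrs,xyx] -> 13 lines: zsg dyc pnxc gfrxe bbka cvnlo ztdr uzbk djmp rxrs xyx jyrp rimk
Final line count: 13

Answer: 13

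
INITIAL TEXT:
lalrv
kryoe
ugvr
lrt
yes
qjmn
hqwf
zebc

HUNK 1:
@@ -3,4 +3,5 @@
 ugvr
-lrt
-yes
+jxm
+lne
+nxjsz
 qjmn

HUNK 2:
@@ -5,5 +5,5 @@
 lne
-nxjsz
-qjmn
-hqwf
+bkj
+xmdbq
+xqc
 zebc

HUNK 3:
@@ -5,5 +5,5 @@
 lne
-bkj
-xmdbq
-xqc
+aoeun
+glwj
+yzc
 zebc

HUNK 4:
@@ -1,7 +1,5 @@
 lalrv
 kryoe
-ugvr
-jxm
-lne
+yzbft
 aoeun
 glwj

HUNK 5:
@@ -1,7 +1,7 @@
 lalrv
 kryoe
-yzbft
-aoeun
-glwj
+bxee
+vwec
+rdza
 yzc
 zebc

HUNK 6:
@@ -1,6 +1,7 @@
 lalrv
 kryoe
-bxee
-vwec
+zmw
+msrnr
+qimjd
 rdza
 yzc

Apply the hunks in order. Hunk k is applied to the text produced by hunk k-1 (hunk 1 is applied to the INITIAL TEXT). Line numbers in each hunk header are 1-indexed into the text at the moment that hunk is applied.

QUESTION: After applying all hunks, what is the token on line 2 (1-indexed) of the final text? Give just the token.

Answer: kryoe

Derivation:
Hunk 1: at line 3 remove [lrt,yes] add [jxm,lne,nxjsz] -> 9 lines: lalrv kryoe ugvr jxm lne nxjsz qjmn hqwf zebc
Hunk 2: at line 5 remove [nxjsz,qjmn,hqwf] add [bkj,xmdbq,xqc] -> 9 lines: lalrv kryoe ugvr jxm lne bkj xmdbq xqc zebc
Hunk 3: at line 5 remove [bkj,xmdbq,xqc] add [aoeun,glwj,yzc] -> 9 lines: lalrv kryoe ugvr jxm lne aoeun glwj yzc zebc
Hunk 4: at line 1 remove [ugvr,jxm,lne] add [yzbft] -> 7 lines: lalrv kryoe yzbft aoeun glwj yzc zebc
Hunk 5: at line 1 remove [yzbft,aoeun,glwj] add [bxee,vwec,rdza] -> 7 lines: lalrv kryoe bxee vwec rdza yzc zebc
Hunk 6: at line 1 remove [bxee,vwec] add [zmw,msrnr,qimjd] -> 8 lines: lalrv kryoe zmw msrnr qimjd rdza yzc zebc
Final line 2: kryoe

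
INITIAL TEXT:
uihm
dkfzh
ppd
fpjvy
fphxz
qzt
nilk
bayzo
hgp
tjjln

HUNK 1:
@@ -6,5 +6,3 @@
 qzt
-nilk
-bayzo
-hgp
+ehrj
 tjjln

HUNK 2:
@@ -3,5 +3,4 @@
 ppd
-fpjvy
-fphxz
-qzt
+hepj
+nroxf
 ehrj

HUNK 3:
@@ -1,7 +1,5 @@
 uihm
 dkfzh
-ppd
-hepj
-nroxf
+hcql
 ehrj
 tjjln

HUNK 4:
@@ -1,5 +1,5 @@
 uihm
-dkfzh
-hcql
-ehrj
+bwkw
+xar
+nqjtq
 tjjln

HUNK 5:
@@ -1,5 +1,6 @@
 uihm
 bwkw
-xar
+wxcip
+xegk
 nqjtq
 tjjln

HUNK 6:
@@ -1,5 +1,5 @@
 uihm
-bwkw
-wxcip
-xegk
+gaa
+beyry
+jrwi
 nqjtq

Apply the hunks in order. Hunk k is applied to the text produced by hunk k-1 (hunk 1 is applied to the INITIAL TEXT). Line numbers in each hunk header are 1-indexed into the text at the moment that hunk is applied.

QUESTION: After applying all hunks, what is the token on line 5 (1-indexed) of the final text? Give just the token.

Answer: nqjtq

Derivation:
Hunk 1: at line 6 remove [nilk,bayzo,hgp] add [ehrj] -> 8 lines: uihm dkfzh ppd fpjvy fphxz qzt ehrj tjjln
Hunk 2: at line 3 remove [fpjvy,fphxz,qzt] add [hepj,nroxf] -> 7 lines: uihm dkfzh ppd hepj nroxf ehrj tjjln
Hunk 3: at line 1 remove [ppd,hepj,nroxf] add [hcql] -> 5 lines: uihm dkfzh hcql ehrj tjjln
Hunk 4: at line 1 remove [dkfzh,hcql,ehrj] add [bwkw,xar,nqjtq] -> 5 lines: uihm bwkw xar nqjtq tjjln
Hunk 5: at line 1 remove [xar] add [wxcip,xegk] -> 6 lines: uihm bwkw wxcip xegk nqjtq tjjln
Hunk 6: at line 1 remove [bwkw,wxcip,xegk] add [gaa,beyry,jrwi] -> 6 lines: uihm gaa beyry jrwi nqjtq tjjln
Final line 5: nqjtq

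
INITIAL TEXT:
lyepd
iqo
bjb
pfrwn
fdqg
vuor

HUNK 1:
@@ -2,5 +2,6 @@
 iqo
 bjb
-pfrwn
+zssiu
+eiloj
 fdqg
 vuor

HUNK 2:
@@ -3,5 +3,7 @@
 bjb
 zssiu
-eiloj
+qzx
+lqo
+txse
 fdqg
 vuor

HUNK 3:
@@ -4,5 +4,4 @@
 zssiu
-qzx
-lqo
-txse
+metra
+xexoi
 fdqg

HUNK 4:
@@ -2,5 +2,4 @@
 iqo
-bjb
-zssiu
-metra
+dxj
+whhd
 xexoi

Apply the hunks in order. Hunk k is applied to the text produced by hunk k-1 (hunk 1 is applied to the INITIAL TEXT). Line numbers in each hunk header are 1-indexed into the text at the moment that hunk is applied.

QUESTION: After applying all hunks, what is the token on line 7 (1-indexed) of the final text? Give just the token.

Hunk 1: at line 2 remove [pfrwn] add [zssiu,eiloj] -> 7 lines: lyepd iqo bjb zssiu eiloj fdqg vuor
Hunk 2: at line 3 remove [eiloj] add [qzx,lqo,txse] -> 9 lines: lyepd iqo bjb zssiu qzx lqo txse fdqg vuor
Hunk 3: at line 4 remove [qzx,lqo,txse] add [metra,xexoi] -> 8 lines: lyepd iqo bjb zssiu metra xexoi fdqg vuor
Hunk 4: at line 2 remove [bjb,zssiu,metra] add [dxj,whhd] -> 7 lines: lyepd iqo dxj whhd xexoi fdqg vuor
Final line 7: vuor

Answer: vuor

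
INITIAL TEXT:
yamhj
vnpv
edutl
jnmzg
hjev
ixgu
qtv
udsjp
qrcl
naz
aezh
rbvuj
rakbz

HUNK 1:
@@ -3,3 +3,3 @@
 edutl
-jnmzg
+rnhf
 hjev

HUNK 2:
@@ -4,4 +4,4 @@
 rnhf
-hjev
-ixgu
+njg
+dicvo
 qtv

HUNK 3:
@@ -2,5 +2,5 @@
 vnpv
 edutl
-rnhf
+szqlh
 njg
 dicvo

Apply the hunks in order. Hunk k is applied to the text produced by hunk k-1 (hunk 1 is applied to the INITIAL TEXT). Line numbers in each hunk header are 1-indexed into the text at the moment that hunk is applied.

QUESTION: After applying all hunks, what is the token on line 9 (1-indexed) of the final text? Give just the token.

Answer: qrcl

Derivation:
Hunk 1: at line 3 remove [jnmzg] add [rnhf] -> 13 lines: yamhj vnpv edutl rnhf hjev ixgu qtv udsjp qrcl naz aezh rbvuj rakbz
Hunk 2: at line 4 remove [hjev,ixgu] add [njg,dicvo] -> 13 lines: yamhj vnpv edutl rnhf njg dicvo qtv udsjp qrcl naz aezh rbvuj rakbz
Hunk 3: at line 2 remove [rnhf] add [szqlh] -> 13 lines: yamhj vnpv edutl szqlh njg dicvo qtv udsjp qrcl naz aezh rbvuj rakbz
Final line 9: qrcl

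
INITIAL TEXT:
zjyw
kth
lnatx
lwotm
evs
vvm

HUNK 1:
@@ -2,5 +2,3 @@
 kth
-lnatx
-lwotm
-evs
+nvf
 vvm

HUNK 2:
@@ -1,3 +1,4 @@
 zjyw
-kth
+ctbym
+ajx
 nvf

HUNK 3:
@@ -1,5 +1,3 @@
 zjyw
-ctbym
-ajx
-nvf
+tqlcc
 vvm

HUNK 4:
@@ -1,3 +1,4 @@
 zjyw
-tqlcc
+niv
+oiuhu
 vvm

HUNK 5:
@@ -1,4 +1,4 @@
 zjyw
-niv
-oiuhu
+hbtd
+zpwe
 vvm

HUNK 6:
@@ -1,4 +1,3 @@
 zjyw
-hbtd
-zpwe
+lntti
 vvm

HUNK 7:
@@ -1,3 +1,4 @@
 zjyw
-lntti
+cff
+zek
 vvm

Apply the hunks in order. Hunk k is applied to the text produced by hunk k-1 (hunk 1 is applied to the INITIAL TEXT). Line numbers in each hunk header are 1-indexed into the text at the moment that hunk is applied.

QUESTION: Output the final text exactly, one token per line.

Answer: zjyw
cff
zek
vvm

Derivation:
Hunk 1: at line 2 remove [lnatx,lwotm,evs] add [nvf] -> 4 lines: zjyw kth nvf vvm
Hunk 2: at line 1 remove [kth] add [ctbym,ajx] -> 5 lines: zjyw ctbym ajx nvf vvm
Hunk 3: at line 1 remove [ctbym,ajx,nvf] add [tqlcc] -> 3 lines: zjyw tqlcc vvm
Hunk 4: at line 1 remove [tqlcc] add [niv,oiuhu] -> 4 lines: zjyw niv oiuhu vvm
Hunk 5: at line 1 remove [niv,oiuhu] add [hbtd,zpwe] -> 4 lines: zjyw hbtd zpwe vvm
Hunk 6: at line 1 remove [hbtd,zpwe] add [lntti] -> 3 lines: zjyw lntti vvm
Hunk 7: at line 1 remove [lntti] add [cff,zek] -> 4 lines: zjyw cff zek vvm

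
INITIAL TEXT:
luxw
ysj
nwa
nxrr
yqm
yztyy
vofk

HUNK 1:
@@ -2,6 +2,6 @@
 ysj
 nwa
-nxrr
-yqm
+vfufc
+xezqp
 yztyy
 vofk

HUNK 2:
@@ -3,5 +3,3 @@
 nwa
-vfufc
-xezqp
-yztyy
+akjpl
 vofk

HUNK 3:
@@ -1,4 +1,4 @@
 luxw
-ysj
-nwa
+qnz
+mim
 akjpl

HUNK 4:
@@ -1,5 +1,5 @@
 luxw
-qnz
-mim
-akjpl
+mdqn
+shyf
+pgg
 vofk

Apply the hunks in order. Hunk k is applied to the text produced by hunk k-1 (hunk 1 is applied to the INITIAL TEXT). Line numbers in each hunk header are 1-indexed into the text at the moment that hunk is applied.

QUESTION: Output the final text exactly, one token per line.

Answer: luxw
mdqn
shyf
pgg
vofk

Derivation:
Hunk 1: at line 2 remove [nxrr,yqm] add [vfufc,xezqp] -> 7 lines: luxw ysj nwa vfufc xezqp yztyy vofk
Hunk 2: at line 3 remove [vfufc,xezqp,yztyy] add [akjpl] -> 5 lines: luxw ysj nwa akjpl vofk
Hunk 3: at line 1 remove [ysj,nwa] add [qnz,mim] -> 5 lines: luxw qnz mim akjpl vofk
Hunk 4: at line 1 remove [qnz,mim,akjpl] add [mdqn,shyf,pgg] -> 5 lines: luxw mdqn shyf pgg vofk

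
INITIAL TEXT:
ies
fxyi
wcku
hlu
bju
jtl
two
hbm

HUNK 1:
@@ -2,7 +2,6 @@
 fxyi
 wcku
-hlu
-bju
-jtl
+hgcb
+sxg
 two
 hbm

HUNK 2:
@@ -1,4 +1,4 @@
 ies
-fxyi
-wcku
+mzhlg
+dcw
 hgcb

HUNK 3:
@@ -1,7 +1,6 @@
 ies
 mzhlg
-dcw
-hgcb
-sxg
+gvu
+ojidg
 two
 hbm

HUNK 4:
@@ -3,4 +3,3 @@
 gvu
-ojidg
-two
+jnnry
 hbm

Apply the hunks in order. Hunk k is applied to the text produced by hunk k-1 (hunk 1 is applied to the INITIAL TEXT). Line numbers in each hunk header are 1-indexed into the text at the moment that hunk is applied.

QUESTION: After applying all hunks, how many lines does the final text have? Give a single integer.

Hunk 1: at line 2 remove [hlu,bju,jtl] add [hgcb,sxg] -> 7 lines: ies fxyi wcku hgcb sxg two hbm
Hunk 2: at line 1 remove [fxyi,wcku] add [mzhlg,dcw] -> 7 lines: ies mzhlg dcw hgcb sxg two hbm
Hunk 3: at line 1 remove [dcw,hgcb,sxg] add [gvu,ojidg] -> 6 lines: ies mzhlg gvu ojidg two hbm
Hunk 4: at line 3 remove [ojidg,two] add [jnnry] -> 5 lines: ies mzhlg gvu jnnry hbm
Final line count: 5

Answer: 5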